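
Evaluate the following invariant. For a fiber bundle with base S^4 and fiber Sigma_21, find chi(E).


chi(S^4) = 2 (n even), chi(Sigma_21) = 2 - 2*21 = -40.
chi(E) = 2 * (-40) = -80

-80


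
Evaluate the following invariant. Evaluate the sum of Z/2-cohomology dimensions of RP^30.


H^k(RP^30; Z/2) = Z/2 for each 0 <= k <= 30.
Total dimension = 30 + 1 = 31

31


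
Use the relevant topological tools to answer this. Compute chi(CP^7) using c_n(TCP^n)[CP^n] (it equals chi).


For any closed oriented manifold, <e(TM),[M]> = chi(M).
chi(CP^7) = 7+1 = 8

8


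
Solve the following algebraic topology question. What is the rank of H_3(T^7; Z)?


By the Kunneth formula, b_k(T^n) = C(n,k).
b_3(T^7) = C(7,3).
C(7,3) = 7!/(3!*4!) = 35

35


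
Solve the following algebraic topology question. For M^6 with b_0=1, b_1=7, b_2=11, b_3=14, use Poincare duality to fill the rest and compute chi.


By Poincare duality b_k = b_{6-k}, so full Betti numbers: b_0=1, b_1=7, b_2=11, b_3=14, b_4=11, b_5=7, b_6=1.
chi = sum (-1)^k b_k = -4

-4


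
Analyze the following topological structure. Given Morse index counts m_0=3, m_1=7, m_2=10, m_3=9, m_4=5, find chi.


Morse theory: chi(M) = sum_k (-1)^k m_k where m_k = #(index-k critical points).
= (3) + (-7) + (10) + (-9) + (5) = 2

2


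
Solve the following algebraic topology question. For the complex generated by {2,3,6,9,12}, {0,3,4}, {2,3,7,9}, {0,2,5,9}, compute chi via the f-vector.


Enumerate all faces; f-vector: f_0=9, f_1=21, f_2=18, f_3=7, f_4=1.
chi = sum (-1)^k f_k = 0

0


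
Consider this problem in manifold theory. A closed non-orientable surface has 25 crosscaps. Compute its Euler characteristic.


For a non-orientable closed surface with k crosscaps: chi = 2 - k.
Here k = 25.
chi = 2 - 25 = -23

-23


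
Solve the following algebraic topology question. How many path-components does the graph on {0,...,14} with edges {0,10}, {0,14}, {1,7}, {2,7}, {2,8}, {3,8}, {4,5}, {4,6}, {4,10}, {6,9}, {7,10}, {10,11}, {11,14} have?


Run DFS/union-find over 15 vertices.
V = 15, E = 13.
Number of components = 3

3


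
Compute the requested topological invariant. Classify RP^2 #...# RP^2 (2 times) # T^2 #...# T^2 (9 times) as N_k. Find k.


Since a >= 1, the sum is non-orientable; each T^2 can be replaced by RP^2 # RP^2 (since T^2#RP^2 = 3RP^2).
Total crosscaps k = 2 + 2*9 = 20.
Check via chi: chi = 2*1 + 9*0 - (2+9-1)*2 = -18 = 2 - k = -18. Consistent.

20


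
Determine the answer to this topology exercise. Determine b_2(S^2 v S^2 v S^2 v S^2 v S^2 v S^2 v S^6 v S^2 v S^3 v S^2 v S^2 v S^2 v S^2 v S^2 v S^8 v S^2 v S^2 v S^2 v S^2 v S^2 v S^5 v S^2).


For a wedge of spheres, H_k (k>0) is free on one generator per sphere of dimension k.
Spheres of dimension 2: count = 18.
b_2 = 18

18


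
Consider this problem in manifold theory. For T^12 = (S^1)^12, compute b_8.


By the Kunneth formula, b_k(T^n) = C(n,k).
b_8(T^12) = C(12,8).
C(12,8) = 12!/(8!*4!) = 495

495


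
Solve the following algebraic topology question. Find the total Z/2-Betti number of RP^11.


H^k(RP^11; Z/2) = Z/2 for each 0 <= k <= 11.
Total dimension = 11 + 1 = 12

12


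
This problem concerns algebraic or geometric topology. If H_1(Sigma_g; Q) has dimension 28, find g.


For a closed orientable surface: b_1 = 2g.
28 = 2g
g = 28 / 2 = 14

14


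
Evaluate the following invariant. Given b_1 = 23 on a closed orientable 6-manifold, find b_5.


Poincare duality for closed orientable n-manifolds: b_k = b_{n-k}.
Here n = 6, so b_5 = b_1 = 23

23


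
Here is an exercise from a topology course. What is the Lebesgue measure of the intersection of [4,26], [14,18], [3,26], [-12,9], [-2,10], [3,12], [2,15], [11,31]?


Intersection = [max(a_i), min(b_i)] = [14, 9].
Since 14 > 9, the intersection is empty.
Length = 0

0


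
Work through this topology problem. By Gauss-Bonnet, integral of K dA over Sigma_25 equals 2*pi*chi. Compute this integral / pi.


Gauss-Bonnet: integral K dA = 2*pi*chi(M).
chi(Sigma_25) = 2 - 2*25 = -48.
(integral K dA)/pi = 2*chi = 2*(-48) = -96

-96


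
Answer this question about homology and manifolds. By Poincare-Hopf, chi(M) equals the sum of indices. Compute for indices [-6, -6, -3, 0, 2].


Poincare-Hopf: chi(M) = sum of indices of zeros.
chi = (-6) + (-6) + (-3) + (0) + (2) = -13

-13


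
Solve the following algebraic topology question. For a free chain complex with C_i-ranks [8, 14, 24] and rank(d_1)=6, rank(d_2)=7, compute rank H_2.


rank H_k = rank(ker d_k) - rank(im d_{k+1}).
rank(ker d_2) = rank(C_2) - rank(d_2) = 24 - 7 = 17.
rank(im d_{2+1}) = 0.
rank H_2 = 17 - 0 = 17

17


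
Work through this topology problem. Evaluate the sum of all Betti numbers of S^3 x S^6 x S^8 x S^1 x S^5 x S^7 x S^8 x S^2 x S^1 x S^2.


Total Betti number is multiplicative under products.
Each S^d (d>=1) has total Betti number 2.
There are 10 sphere factors.
Total = 2^10 = 1024

1024


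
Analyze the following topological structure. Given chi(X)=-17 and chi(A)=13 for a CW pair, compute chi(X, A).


Relative Euler characteristic: chi(X, A) = chi(X) - chi(A).
= -17 - (13) = -30

-30


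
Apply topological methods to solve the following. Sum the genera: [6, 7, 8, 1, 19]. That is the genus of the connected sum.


Genus is additive under connected sum of orientable surfaces.
g = 6 + 7 + 8 + 1 + 19 = 41

41


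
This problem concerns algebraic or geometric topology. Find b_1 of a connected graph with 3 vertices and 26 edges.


For a connected graph: rank(pi_1) = b_1 = E - V + 1 = 1 - chi.
chi = V - E = 3 - 26 = -23.
rank = 1 - (-23) = 26 - 3 + 1 = 24

24


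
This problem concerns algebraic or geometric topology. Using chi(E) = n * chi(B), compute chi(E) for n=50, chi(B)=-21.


For a finite covering: chi(E) = (number of sheets) * chi(B).
chi(E) = 50 * (-21) = -1050

-1050


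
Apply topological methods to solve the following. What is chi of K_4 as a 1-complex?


K_4: V = 4, E = C(4,2) = 6.
chi = V - E = 4 - 6 = -2

-2


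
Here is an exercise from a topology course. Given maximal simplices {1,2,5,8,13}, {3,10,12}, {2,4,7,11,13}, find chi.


Enumerate all faces; f-vector: f_0=11, f_1=22, f_2=21, f_3=10, f_4=2.
chi = sum (-1)^k f_k = 2

2


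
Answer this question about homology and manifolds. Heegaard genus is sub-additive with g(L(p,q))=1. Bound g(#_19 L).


Heegaard genus satisfies g(A#B) <= g(A) + g(B).
Each lens space has g = 1.
Upper bound: 19 * 1 = 19

19


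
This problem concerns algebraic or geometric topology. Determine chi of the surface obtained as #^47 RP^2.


For a non-orientable closed surface with k crosscaps: chi = 2 - k.
Here k = 47.
chi = 2 - 47 = -45

-45


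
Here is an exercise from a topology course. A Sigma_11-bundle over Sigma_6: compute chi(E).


For a fiber bundle F -> E -> B (with CW structure): chi(E) = chi(B) * chi(F).
chi(Sigma_6) = -10, chi(Sigma_11) = -20.
chi(E) = (-10) * (-20) = 200

200


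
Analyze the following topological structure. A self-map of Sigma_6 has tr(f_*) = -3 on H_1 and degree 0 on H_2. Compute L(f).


L(f) = tr(f_0*) - tr(f_1*) + tr(f_2*).
= 1 - (-3) + (0)
= 4

4


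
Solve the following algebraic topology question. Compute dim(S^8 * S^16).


Join of spheres: S^m * S^n = S^{m+n+1}.
dim = 8 + 16 + 1 = 25

25


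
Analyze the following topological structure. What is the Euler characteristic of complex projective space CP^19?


CP^19 has one cell in each even dimension 0, 2, ..., 2*19 (19+1 cells total).
All cells are even-dimensional, so chi = number of cells.
chi = 19 + 1 = 20

20


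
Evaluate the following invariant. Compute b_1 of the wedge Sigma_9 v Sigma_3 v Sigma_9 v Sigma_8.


For a wedge X v Y: reduced H_k(X v Y) = H_k(X) + H_k(Y).
Each Sigma_g contributes b_1 = 2g.
b_1 = 18 + 6 + 18 + 16 = 58

58


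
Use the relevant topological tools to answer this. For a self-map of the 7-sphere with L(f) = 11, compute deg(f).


L(f) = 1 + (-1)^7 deg(f) on S^7.
11 = 1 + (-1)^7 * deg(f)
(-1)^7 * deg(f) = 10
deg(f) = -10

-10


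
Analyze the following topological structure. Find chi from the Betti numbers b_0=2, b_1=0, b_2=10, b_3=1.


chi = sum_k (-1)^k b_k.
= (2) + (0) + (10) + (-1)
= 11

11


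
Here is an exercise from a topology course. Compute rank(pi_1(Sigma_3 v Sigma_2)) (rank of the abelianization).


For a wedge: H_1(A v B) = H_1(A) + H_1(B).
b_1(Sigma_3) = 6, b_1(Sigma_2) = 4.
b_1 = 6 + 4 = 10

10


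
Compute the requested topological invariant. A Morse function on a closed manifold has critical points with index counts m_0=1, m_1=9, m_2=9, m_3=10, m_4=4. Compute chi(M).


Morse theory: chi(M) = sum_k (-1)^k m_k where m_k = #(index-k critical points).
= (1) + (-9) + (9) + (-10) + (4) = -5

-5


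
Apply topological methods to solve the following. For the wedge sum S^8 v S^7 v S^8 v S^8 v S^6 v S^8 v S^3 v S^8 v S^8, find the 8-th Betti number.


For a wedge of spheres, H_k (k>0) is free on one generator per sphere of dimension k.
Spheres of dimension 8: count = 6.
b_8 = 6

6


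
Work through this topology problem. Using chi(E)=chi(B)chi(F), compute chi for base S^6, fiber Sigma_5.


chi(S^6) = 2 (n even), chi(Sigma_5) = 2 - 2*5 = -8.
chi(E) = 2 * (-8) = -16

-16


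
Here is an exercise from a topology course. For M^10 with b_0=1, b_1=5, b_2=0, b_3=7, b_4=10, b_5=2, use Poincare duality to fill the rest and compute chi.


By Poincare duality b_k = b_{10-k}, so full Betti numbers: b_0=1, b_1=5, b_2=0, b_3=7, b_4=10, b_5=2, b_6=10, b_7=7, b_8=0, b_9=5, b_10=1.
chi = sum (-1)^k b_k = -4

-4


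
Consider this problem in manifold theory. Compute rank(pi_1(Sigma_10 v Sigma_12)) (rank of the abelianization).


For a wedge: H_1(A v B) = H_1(A) + H_1(B).
b_1(Sigma_10) = 20, b_1(Sigma_12) = 24.
b_1 = 20 + 24 = 44

44


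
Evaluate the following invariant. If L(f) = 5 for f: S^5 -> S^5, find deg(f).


L(f) = 1 + (-1)^5 deg(f) on S^5.
5 = 1 + (-1)^5 * deg(f)
(-1)^5 * deg(f) = 4
deg(f) = -4

-4


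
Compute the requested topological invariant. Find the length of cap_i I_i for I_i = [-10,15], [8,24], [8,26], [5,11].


Intersection = [max(a_i), min(b_i)] = [8, 11].
Length = 11 - 8 = 3

3


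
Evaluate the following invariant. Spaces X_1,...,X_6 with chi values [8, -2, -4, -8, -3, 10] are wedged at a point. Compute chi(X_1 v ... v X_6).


chi(A v B) = chi(A) + chi(B) - 1 (one point identified).
For 6 spaces: chi = (sum chi_i) - (6 - 1).
sum = 1; chi = 1 - 5 = -4

-4


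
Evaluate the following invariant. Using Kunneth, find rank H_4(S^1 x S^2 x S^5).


Each S^d has Poincare polynomial 1 + t^d.
The product S^1 x S^2 x S^5 has Poincare polynomial prod(1+t^d_i).
Expanding: b_0=1, b_1=1, b_2=1, b_3=1, b_5=1, b_6=1, b_7=1, b_8=1.
b_4 = 0

0


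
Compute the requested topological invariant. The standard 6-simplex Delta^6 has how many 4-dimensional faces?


Delta^6 has 6+1 vertices. A 4-face is a choice of 4+1 vertices.
f_4 = C(6+1, 4+1) = C(7,5) = 21

21


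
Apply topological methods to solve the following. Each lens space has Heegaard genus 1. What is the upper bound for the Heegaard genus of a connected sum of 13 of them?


Heegaard genus satisfies g(A#B) <= g(A) + g(B).
Each lens space has g = 1.
Upper bound: 13 * 1 = 13

13


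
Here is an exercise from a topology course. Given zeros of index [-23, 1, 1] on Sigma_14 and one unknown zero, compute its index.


Poincare-Hopf: sum of indices = chi(M).
chi(Sigma_14) = 2 - 2*14 = -26.
Sum of known indices = -21.
x = chi - (sum known) = -26 - (-21) = -5

-5


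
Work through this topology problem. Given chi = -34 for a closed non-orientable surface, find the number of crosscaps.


chi = 2 - k for closed non-orientable surfaces with k crosscaps.
-34 = 2 - k
k = 2 - (-34) = 36

36


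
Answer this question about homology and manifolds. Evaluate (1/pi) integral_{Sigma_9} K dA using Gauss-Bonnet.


Gauss-Bonnet: integral K dA = 2*pi*chi(M).
chi(Sigma_9) = 2 - 2*9 = -16.
(integral K dA)/pi = 2*chi = 2*(-16) = -32

-32


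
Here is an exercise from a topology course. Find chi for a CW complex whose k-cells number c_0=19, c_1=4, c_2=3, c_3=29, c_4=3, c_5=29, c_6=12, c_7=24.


chi = sum_k (-1)^k c_k.
= (-1)^0*19 + (-1)^1*4 + (-1)^2*3 + (-1)^3*29 + (-1)^4*3 + (-1)^5*29 + (-1)^6*12 + (-1)^7*24
= (19) + (-4) + (3) + (-29) + (3) + (-29) + (12) + (-24)
= -49

-49


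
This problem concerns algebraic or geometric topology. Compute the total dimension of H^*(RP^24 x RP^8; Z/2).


dim H^*(RP^n; Z/2) = n+1 (one Z/2 in each degree 0..n).
Total Betti number is multiplicative.
Total = (24+1) * (8+1) = 25 * 9 = 225

225


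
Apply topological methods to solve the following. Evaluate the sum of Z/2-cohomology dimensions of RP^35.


H^k(RP^35; Z/2) = Z/2 for each 0 <= k <= 35.
Total dimension = 35 + 1 = 36

36


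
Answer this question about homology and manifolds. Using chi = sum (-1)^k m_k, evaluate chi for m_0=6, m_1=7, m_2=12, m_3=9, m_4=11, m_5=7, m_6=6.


Morse theory: chi(M) = sum_k (-1)^k m_k where m_k = #(index-k critical points).
= (6) + (-7) + (12) + (-9) + (11) + (-7) + (6) = 12

12


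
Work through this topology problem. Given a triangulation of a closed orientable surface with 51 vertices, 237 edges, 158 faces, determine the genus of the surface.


chi = V - E + F = 51 - 237 + 158 = -28
For orientable closed surface: chi = 2 - 2g, so g = (2 - chi)/2.
g = (2 - (-28)) / 2 = 30 / 2 = 15

15


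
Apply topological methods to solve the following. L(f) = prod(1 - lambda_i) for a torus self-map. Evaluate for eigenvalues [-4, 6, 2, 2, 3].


For a torus self-map: L(f) = det(I - A) where A acts on H_1.
L(f) = (1--4) * (1-6) * (1-2) * (1-2) * (1-3) = 5 * -5 * -1 * -1 * -2 = 50

50


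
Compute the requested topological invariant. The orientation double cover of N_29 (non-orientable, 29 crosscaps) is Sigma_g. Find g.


chi(N_29) = 2 - 29 = -27.
Double cover: chi(Sigma_g) = 2 * chi(N_29) = 2*(-27) = -54.
2 - 2g = -54, so g = (2 - (-54))/2 = 56/2 = 28

28


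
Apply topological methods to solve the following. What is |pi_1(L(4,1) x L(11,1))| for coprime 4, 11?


pi_1(X x Y) = pi_1(X) x pi_1(Y).
pi_1(L(4,1)) = Z/4, pi_1(L(11,1)) = Z/11.
|Z/4 x Z/11| = 4 * 11 = 44

44


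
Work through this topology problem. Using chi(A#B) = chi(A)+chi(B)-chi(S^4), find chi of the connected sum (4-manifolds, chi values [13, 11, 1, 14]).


For n-manifolds: chi(A#B) = chi(A) + chi(B) - chi(S^4).
chi(S^4) = 1 + (-1)^4 = 2.
chi(#) = (sum chi_i) - (4-1)*chi(S^4) = 39 - 3*2 = 33

33


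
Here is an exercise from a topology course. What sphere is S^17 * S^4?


Join of spheres: S^m * S^n = S^{m+n+1}.
dim = 17 + 4 + 1 = 22

22


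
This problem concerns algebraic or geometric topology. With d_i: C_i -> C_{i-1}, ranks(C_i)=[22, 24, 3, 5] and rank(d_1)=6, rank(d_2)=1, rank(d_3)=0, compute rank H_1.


rank H_k = rank(ker d_k) - rank(im d_{k+1}).
rank(ker d_1) = rank(C_1) - rank(d_1) = 24 - 6 = 18.
rank(im d_{1+1}) = 1.
rank H_1 = 18 - 1 = 17

17


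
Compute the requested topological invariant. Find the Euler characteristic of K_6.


K_6: V = 6, E = C(6,2) = 15.
chi = V - E = 6 - 15 = -9

-9


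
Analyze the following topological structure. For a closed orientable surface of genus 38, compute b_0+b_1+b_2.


For Sigma_38: b_0 = 1, b_1 = 2g = 76, b_2 = 1.
Total = 1 + 76 + 1 = 78

78


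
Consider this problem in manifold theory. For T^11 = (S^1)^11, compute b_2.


By the Kunneth formula, b_k(T^n) = C(n,k).
b_2(T^11) = C(11,2).
C(11,2) = 11!/(2!*9!) = 55

55


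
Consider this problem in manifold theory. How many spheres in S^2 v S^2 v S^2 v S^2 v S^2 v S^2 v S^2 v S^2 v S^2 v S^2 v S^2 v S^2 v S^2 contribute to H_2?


For a wedge of spheres, H_k (k>0) is free on one generator per sphere of dimension k.
Spheres of dimension 2: count = 13.
b_2 = 13

13


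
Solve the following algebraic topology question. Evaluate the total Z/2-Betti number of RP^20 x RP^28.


dim H^*(RP^n; Z/2) = n+1 (one Z/2 in each degree 0..n).
Total Betti number is multiplicative.
Total = (20+1) * (28+1) = 21 * 29 = 609

609


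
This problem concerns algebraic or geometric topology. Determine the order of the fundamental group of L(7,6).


pi_1(L(p,q)) = Z/pZ for any q coprime to p.
|pi_1(L(7,6))| = 7

7


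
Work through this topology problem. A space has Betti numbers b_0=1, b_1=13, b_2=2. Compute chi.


chi = sum_k (-1)^k b_k.
= (1) + (-13) + (2)
= -10

-10


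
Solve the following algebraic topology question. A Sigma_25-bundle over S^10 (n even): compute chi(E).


chi(S^10) = 2 (n even), chi(Sigma_25) = 2 - 2*25 = -48.
chi(E) = 2 * (-48) = -96

-96


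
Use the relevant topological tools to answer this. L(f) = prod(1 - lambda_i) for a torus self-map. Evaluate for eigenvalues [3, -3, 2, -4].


For a torus self-map: L(f) = det(I - A) where A acts on H_1.
L(f) = (1-3) * (1--3) * (1-2) * (1--4) = -2 * 4 * -1 * 5 = 40

40


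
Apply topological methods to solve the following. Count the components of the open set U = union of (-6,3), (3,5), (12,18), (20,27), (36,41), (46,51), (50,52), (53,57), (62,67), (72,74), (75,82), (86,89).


Sort and merge overlapping open intervals.
Merged: (-6,3), (3,5), (12,18), (20,27), (36,41), (46,52), (53,57), (62,67), (72,74), (75,82), (86,89).
Number of components = 11

11


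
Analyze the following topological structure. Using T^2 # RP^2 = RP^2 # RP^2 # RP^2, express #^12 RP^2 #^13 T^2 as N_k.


Since a >= 1, the sum is non-orientable; each T^2 can be replaced by RP^2 # RP^2 (since T^2#RP^2 = 3RP^2).
Total crosscaps k = 12 + 2*13 = 38.
Check via chi: chi = 12*1 + 13*0 - (12+13-1)*2 = -36 = 2 - k = -36. Consistent.

38


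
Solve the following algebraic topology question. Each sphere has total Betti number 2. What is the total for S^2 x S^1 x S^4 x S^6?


Total Betti number is multiplicative under products.
Each S^d (d>=1) has total Betti number 2.
There are 4 sphere factors.
Total = 2^4 = 16

16


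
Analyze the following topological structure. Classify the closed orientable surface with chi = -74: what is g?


chi = 2 - 2g for closed orientable surfaces.
-74 = 2 - 2g
2g = 2 - (-74) = 76
g = 38

38


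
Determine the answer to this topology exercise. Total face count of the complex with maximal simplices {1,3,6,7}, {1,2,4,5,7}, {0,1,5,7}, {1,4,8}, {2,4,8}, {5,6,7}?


Each maximal simplex on m vertices has 2^m - 1 nonempty faces.
Take the union (dedupe shared faces).
Total distinct faces = 59

59


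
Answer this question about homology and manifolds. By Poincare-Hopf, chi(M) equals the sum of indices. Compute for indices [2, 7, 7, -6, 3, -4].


Poincare-Hopf: chi(M) = sum of indices of zeros.
chi = (2) + (7) + (7) + (-6) + (3) + (-4) = 9

9


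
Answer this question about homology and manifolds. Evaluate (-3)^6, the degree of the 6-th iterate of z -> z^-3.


deg(f) = -3. Degree is multiplicative: deg(f^6) = (deg f)^6.
deg(f^6) = (-3)^6 = 729

729


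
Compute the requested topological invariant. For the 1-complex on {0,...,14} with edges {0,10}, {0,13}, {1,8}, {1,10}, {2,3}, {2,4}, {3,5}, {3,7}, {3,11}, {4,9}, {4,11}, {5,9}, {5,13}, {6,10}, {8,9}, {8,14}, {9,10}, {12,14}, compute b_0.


Run DFS/union-find over 15 vertices.
V = 15, E = 18.
Number of components = 1

1


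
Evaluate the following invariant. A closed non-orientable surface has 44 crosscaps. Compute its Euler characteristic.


For a non-orientable closed surface with k crosscaps: chi = 2 - k.
Here k = 44.
chi = 2 - 44 = -42

-42


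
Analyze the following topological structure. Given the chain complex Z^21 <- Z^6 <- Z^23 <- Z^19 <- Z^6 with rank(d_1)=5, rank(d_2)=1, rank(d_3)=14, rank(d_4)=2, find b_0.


rank H_k = rank(ker d_k) - rank(im d_{k+1}).
rank(ker d_0) = rank(C_0) - rank(d_0) = 21 - 0 = 21.
rank(im d_{0+1}) = 5.
rank H_0 = 21 - 5 = 16

16


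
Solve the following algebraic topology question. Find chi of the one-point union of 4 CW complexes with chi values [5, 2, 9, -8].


chi(A v B) = chi(A) + chi(B) - 1 (one point identified).
For 4 spaces: chi = (sum chi_i) - (4 - 1).
sum = 8; chi = 8 - 3 = 5

5


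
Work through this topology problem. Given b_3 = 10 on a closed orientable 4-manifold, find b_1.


Poincare duality for closed orientable n-manifolds: b_k = b_{n-k}.
Here n = 4, so b_1 = b_3 = 10

10


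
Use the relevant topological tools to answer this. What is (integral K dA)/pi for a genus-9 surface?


Gauss-Bonnet: integral K dA = 2*pi*chi(M).
chi(Sigma_9) = 2 - 2*9 = -16.
(integral K dA)/pi = 2*chi = 2*(-16) = -32

-32


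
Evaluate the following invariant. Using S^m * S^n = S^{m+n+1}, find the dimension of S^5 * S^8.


Join of spheres: S^m * S^n = S^{m+n+1}.
dim = 5 + 8 + 1 = 14

14


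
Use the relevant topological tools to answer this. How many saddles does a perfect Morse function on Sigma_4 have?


A perfect Morse function has m_k = b_k.
For Sigma_4: b_0=1, b_1=2g=8, b_2=1.
Saddles m_1 = 2g = 8

8


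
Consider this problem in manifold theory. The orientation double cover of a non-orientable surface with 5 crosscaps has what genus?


chi(N_5) = 2 - 5 = -3.
Double cover: chi(Sigma_g) = 2 * chi(N_5) = 2*(-3) = -6.
2 - 2g = -6, so g = (2 - (-6))/2 = 8/2 = 4

4


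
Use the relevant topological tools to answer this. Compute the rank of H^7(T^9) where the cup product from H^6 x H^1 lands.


Cup product: H^p x H^q -> H^{p+q}; here p+q = 6+1 = 7.
rank H^k(T^n) = C(n,k).
C(9,7) = 36

36


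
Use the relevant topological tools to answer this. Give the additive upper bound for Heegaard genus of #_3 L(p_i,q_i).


Heegaard genus satisfies g(A#B) <= g(A) + g(B).
Each lens space has g = 1.
Upper bound: 3 * 1 = 3

3


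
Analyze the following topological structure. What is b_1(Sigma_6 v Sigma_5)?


For a wedge: H_1(A v B) = H_1(A) + H_1(B).
b_1(Sigma_6) = 12, b_1(Sigma_5) = 10.
b_1 = 12 + 10 = 22

22


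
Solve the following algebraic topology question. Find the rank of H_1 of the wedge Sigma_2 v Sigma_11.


For a wedge: H_1(A v B) = H_1(A) + H_1(B).
b_1(Sigma_2) = 4, b_1(Sigma_11) = 22.
b_1 = 4 + 22 = 26

26


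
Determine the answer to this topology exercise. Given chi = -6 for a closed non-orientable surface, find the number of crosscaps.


chi = 2 - k for closed non-orientable surfaces with k crosscaps.
-6 = 2 - k
k = 2 - (-6) = 8

8


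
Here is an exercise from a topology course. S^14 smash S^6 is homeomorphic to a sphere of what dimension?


S^m ^ S^n = S^{m+n}.
k = 14 + 6 = 20

20


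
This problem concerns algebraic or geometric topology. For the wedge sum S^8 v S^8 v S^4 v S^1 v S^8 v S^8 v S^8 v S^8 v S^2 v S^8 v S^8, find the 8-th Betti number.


For a wedge of spheres, H_k (k>0) is free on one generator per sphere of dimension k.
Spheres of dimension 8: count = 8.
b_8 = 8

8


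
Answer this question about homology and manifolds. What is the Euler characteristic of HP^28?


HP^28 has one cell in each dimension 0, 4, ..., 4*28 (28+1 cells, all even-dim).
chi = 28 + 1 = 29

29


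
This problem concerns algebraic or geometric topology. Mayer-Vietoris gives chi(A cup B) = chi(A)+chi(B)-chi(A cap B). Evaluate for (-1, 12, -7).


chi(A cup B) = chi(A) + chi(B) - chi(A cap B)
= -1 + (12) - (-7)
= 18

18


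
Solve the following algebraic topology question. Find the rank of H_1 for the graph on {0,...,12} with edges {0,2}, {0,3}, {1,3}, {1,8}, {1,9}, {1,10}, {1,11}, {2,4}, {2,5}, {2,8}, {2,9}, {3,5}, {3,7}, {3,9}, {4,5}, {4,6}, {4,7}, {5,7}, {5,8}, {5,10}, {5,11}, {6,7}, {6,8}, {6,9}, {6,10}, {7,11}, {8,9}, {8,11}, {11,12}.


b_1 = E - V + (number of components).
E = 29, V = 13, components = 1.
b_1 = 29 - 13 + 1 = 17

17


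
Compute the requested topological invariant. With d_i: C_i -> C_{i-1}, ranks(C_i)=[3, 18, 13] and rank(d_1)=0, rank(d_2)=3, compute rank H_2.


rank H_k = rank(ker d_k) - rank(im d_{k+1}).
rank(ker d_2) = rank(C_2) - rank(d_2) = 13 - 3 = 10.
rank(im d_{2+1}) = 0.
rank H_2 = 10 - 0 = 10

10


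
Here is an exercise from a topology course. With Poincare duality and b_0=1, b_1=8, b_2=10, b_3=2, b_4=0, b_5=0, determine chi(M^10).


By Poincare duality b_k = b_{10-k}, so full Betti numbers: b_0=1, b_1=8, b_2=10, b_3=2, b_4=0, b_5=0, b_6=0, b_7=2, b_8=10, b_9=8, b_10=1.
chi = sum (-1)^k b_k = 2

2


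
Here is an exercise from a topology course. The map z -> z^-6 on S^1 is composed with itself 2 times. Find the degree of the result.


deg(f) = -6. Degree is multiplicative: deg(f^2) = (deg f)^2.
deg(f^2) = (-6)^2 = 36

36


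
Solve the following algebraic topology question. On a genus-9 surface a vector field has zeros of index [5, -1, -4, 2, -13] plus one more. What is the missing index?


Poincare-Hopf: sum of indices = chi(M).
chi(Sigma_9) = 2 - 2*9 = -16.
Sum of known indices = -11.
x = chi - (sum known) = -16 - (-11) = -5

-5


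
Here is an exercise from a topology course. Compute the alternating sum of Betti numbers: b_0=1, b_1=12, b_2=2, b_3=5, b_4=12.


chi = sum_k (-1)^k b_k.
= (1) + (-12) + (2) + (-5) + (12)
= -2

-2


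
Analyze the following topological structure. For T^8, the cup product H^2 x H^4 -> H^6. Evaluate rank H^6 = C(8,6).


Cup product: H^p x H^q -> H^{p+q}; here p+q = 2+4 = 6.
rank H^k(T^n) = C(n,k).
C(8,6) = 28

28


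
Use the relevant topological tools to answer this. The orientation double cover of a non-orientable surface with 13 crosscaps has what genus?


chi(N_13) = 2 - 13 = -11.
Double cover: chi(Sigma_g) = 2 * chi(N_13) = 2*(-11) = -22.
2 - 2g = -22, so g = (2 - (-22))/2 = 24/2 = 12

12


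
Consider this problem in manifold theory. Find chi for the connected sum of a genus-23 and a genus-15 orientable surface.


chi(Sigma_23) = 2 - 2*23 = -44
chi(Sigma_15) = 2 - 2*15 = -28
For surfaces: chi(A#B) = chi(A) + chi(B) - 2.
chi = -44 + -28 - 2 = -74

-74


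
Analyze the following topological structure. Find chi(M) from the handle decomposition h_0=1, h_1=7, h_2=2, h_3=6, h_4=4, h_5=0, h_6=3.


Handles of index k contribute (-1)^k to chi (same as CW cells).
chi = (1) + (-7) + (2) + (-6) + (4) + (0) + (3) = -3

-3


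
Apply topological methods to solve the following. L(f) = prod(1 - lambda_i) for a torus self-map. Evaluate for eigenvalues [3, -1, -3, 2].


For a torus self-map: L(f) = det(I - A) where A acts on H_1.
L(f) = (1-3) * (1--1) * (1--3) * (1-2) = -2 * 2 * 4 * -1 = 16

16


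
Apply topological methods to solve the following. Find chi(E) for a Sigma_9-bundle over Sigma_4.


For a fiber bundle F -> E -> B (with CW structure): chi(E) = chi(B) * chi(F).
chi(Sigma_4) = -6, chi(Sigma_9) = -16.
chi(E) = (-6) * (-16) = 96

96


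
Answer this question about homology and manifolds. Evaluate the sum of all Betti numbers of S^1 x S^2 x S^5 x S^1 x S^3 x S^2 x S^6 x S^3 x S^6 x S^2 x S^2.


Total Betti number is multiplicative under products.
Each S^d (d>=1) has total Betti number 2.
There are 11 sphere factors.
Total = 2^11 = 2048

2048


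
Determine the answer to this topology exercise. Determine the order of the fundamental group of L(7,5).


pi_1(L(p,q)) = Z/pZ for any q coprime to p.
|pi_1(L(7,5))| = 7

7


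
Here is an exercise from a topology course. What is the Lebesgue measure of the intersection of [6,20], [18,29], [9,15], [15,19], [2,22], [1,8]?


Intersection = [max(a_i), min(b_i)] = [18, 8].
Since 18 > 8, the intersection is empty.
Length = 0

0


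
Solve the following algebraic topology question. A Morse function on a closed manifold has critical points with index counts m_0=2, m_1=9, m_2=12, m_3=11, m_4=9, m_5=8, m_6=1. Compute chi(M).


Morse theory: chi(M) = sum_k (-1)^k m_k where m_k = #(index-k critical points).
= (2) + (-9) + (12) + (-11) + (9) + (-8) + (1) = -4

-4


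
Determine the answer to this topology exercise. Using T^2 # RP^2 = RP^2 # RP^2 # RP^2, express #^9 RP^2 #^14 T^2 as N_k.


Since a >= 1, the sum is non-orientable; each T^2 can be replaced by RP^2 # RP^2 (since T^2#RP^2 = 3RP^2).
Total crosscaps k = 9 + 2*14 = 37.
Check via chi: chi = 9*1 + 14*0 - (9+14-1)*2 = -35 = 2 - k = -35. Consistent.

37


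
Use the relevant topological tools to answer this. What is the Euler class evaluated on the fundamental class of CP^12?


For any closed oriented manifold, <e(TM),[M]> = chi(M).
chi(CP^12) = 12+1 = 13

13


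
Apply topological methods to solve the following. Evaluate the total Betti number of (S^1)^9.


b_k(T^9) = C(9,k), so the sum over k is sum_k C(9,k) = 2^9.
Total = 2^9 = 512

512


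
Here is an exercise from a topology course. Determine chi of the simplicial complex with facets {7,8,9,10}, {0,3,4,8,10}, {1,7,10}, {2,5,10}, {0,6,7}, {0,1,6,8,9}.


Enumerate all faces; f-vector: f_0=11, f_1=30, f_2=27, f_3=11, f_4=2.
chi = sum (-1)^k f_k = -1

-1


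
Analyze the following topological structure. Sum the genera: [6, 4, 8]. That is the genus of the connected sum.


Genus is additive under connected sum of orientable surfaces.
g = 6 + 4 + 8 = 18

18


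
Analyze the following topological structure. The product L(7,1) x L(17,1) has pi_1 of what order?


pi_1(X x Y) = pi_1(X) x pi_1(Y).
pi_1(L(7,1)) = Z/7, pi_1(L(17,1)) = Z/17.
|Z/7 x Z/17| = 7 * 17 = 119

119


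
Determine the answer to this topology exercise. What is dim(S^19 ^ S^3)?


S^m ^ S^n = S^{m+n}.
k = 19 + 3 = 22

22


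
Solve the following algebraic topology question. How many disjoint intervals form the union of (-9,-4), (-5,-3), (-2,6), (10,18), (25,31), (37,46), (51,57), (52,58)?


Sort and merge overlapping open intervals.
Merged: (-9,-3), (-2,6), (10,18), (25,31), (37,46), (51,58).
Number of components = 6

6


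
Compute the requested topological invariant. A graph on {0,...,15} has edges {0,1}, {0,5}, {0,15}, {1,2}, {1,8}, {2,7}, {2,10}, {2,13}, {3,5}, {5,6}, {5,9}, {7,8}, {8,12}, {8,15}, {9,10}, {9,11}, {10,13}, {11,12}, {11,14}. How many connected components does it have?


Run DFS/union-find over 16 vertices.
V = 16, E = 19.
Number of components = 2

2


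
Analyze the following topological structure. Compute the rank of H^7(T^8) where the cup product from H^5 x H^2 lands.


Cup product: H^p x H^q -> H^{p+q}; here p+q = 5+2 = 7.
rank H^k(T^n) = C(n,k).
C(8,7) = 8

8


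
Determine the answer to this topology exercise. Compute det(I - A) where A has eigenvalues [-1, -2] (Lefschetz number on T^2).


For a torus self-map: L(f) = det(I - A) where A acts on H_1.
L(f) = (1--1) * (1--2) = 2 * 3 = 6

6


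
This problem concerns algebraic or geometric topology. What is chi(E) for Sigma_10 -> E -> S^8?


chi(S^8) = 2 (n even), chi(Sigma_10) = 2 - 2*10 = -18.
chi(E) = 2 * (-18) = -36

-36


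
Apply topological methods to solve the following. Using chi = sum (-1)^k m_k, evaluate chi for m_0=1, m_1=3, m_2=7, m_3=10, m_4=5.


Morse theory: chi(M) = sum_k (-1)^k m_k where m_k = #(index-k critical points).
= (1) + (-3) + (7) + (-10) + (5) = 0

0


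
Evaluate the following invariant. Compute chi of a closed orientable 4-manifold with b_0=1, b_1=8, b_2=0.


By Poincare duality b_k = b_{4-k}, so full Betti numbers: b_0=1, b_1=8, b_2=0, b_3=8, b_4=1.
chi = sum (-1)^k b_k = -14

-14


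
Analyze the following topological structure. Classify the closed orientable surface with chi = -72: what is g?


chi = 2 - 2g for closed orientable surfaces.
-72 = 2 - 2g
2g = 2 - (-72) = 74
g = 37

37


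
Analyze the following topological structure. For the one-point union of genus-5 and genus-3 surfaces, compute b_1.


For a wedge: H_1(A v B) = H_1(A) + H_1(B).
b_1(Sigma_5) = 10, b_1(Sigma_3) = 6.
b_1 = 10 + 6 = 16

16


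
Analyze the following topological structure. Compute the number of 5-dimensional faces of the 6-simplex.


Delta^6 has 6+1 vertices. A 5-face is a choice of 5+1 vertices.
f_5 = C(6+1, 5+1) = C(7,6) = 7

7


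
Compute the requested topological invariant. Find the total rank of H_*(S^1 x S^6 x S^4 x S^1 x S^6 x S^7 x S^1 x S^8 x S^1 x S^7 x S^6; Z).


Total Betti number is multiplicative under products.
Each S^d (d>=1) has total Betti number 2.
There are 11 sphere factors.
Total = 2^11 = 2048

2048


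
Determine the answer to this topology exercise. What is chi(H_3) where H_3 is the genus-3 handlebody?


A genus-g handlebody deformation retracts to a wedge of g circles.
chi(vee_g S^1) = 1 - g.
chi(H_3) = 1 - 3 = -2

-2


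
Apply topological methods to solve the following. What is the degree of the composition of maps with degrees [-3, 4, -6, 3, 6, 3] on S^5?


Degree is multiplicative: deg(composition) = product of degrees.
= (-3) * (4) * (-6) * (3) * (6) * (3) = 3888

3888


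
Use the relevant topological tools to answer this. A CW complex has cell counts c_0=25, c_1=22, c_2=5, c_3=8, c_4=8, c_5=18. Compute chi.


chi = sum_k (-1)^k c_k.
= (-1)^0*25 + (-1)^1*22 + (-1)^2*5 + (-1)^3*8 + (-1)^4*8 + (-1)^5*18
= (25) + (-22) + (5) + (-8) + (8) + (-18)
= -10

-10


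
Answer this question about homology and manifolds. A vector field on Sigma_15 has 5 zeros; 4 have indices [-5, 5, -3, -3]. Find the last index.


Poincare-Hopf: sum of indices = chi(M).
chi(Sigma_15) = 2 - 2*15 = -28.
Sum of known indices = -6.
x = chi - (sum known) = -28 - (-6) = -22

-22


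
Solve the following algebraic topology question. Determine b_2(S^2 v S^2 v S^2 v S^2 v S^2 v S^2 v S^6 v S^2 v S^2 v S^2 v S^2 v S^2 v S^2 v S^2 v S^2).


For a wedge of spheres, H_k (k>0) is free on one generator per sphere of dimension k.
Spheres of dimension 2: count = 14.
b_2 = 14

14


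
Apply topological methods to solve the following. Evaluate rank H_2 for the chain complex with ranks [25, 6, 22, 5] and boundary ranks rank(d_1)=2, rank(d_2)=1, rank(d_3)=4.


rank H_k = rank(ker d_k) - rank(im d_{k+1}).
rank(ker d_2) = rank(C_2) - rank(d_2) = 22 - 1 = 21.
rank(im d_{2+1}) = 4.
rank H_2 = 21 - 4 = 17

17


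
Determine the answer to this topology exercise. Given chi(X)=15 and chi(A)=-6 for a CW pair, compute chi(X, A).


Relative Euler characteristic: chi(X, A) = chi(X) - chi(A).
= 15 - (-6) = 21

21


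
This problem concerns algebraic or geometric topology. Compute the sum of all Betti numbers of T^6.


b_k(T^6) = C(6,k), so the sum over k is sum_k C(6,k) = 2^6.
Total = 2^6 = 64

64


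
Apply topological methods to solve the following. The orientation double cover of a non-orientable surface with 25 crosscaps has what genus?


chi(N_25) = 2 - 25 = -23.
Double cover: chi(Sigma_g) = 2 * chi(N_25) = 2*(-23) = -46.
2 - 2g = -46, so g = (2 - (-46))/2 = 48/2 = 24

24


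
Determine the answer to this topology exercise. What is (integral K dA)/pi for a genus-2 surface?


Gauss-Bonnet: integral K dA = 2*pi*chi(M).
chi(Sigma_2) = 2 - 2*2 = -2.
(integral K dA)/pi = 2*chi = 2*(-2) = -4

-4


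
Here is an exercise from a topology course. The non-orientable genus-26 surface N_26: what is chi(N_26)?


For a non-orientable closed surface with k crosscaps: chi = 2 - k.
Here k = 26.
chi = 2 - 26 = -24

-24


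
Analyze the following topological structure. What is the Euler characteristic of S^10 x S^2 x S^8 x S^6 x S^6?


chi is multiplicative: chi(X x Y) = chi(X) chi(Y).
Each even-dim sphere has chi = 2. There are 5 factors.
chi = 2^5 = 32

32


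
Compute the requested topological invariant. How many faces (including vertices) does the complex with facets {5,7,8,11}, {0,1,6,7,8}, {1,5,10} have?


Each maximal simplex on m vertices has 2^m - 1 nonempty faces.
Take the union (dedupe shared faces).
Total distinct faces = 48

48


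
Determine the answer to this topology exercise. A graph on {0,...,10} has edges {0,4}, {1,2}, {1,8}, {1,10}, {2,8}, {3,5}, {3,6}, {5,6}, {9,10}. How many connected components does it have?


Run DFS/union-find over 11 vertices.
V = 11, E = 9.
Number of components = 4

4


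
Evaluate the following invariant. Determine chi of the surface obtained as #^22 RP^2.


For a non-orientable closed surface with k crosscaps: chi = 2 - k.
Here k = 22.
chi = 2 - 22 = -20

-20


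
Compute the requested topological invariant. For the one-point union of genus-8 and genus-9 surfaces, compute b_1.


For a wedge: H_1(A v B) = H_1(A) + H_1(B).
b_1(Sigma_8) = 16, b_1(Sigma_9) = 18.
b_1 = 16 + 18 = 34

34


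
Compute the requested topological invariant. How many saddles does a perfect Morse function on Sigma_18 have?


A perfect Morse function has m_k = b_k.
For Sigma_18: b_0=1, b_1=2g=36, b_2=1.
Saddles m_1 = 2g = 36

36


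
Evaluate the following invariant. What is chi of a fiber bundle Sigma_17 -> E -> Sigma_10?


For a fiber bundle F -> E -> B (with CW structure): chi(E) = chi(B) * chi(F).
chi(Sigma_10) = -18, chi(Sigma_17) = -32.
chi(E) = (-18) * (-32) = 576

576


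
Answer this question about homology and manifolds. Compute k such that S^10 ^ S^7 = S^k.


S^m ^ S^n = S^{m+n}.
k = 10 + 7 = 17

17


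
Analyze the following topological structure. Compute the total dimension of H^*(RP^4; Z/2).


H^k(RP^4; Z/2) = Z/2 for each 0 <= k <= 4.
Total dimension = 4 + 1 = 5

5


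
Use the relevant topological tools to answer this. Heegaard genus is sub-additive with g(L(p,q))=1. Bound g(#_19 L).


Heegaard genus satisfies g(A#B) <= g(A) + g(B).
Each lens space has g = 1.
Upper bound: 19 * 1 = 19

19


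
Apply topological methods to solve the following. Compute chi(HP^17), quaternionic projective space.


HP^17 has one cell in each dimension 0, 4, ..., 4*17 (17+1 cells, all even-dim).
chi = 17 + 1 = 18

18


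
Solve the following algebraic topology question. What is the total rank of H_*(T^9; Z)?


b_k(T^9) = C(9,k), so the sum over k is sum_k C(9,k) = 2^9.
Total = 2^9 = 512

512


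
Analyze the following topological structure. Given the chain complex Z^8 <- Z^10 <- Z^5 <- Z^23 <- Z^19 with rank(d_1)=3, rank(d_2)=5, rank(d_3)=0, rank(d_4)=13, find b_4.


rank H_k = rank(ker d_k) - rank(im d_{k+1}).
rank(ker d_4) = rank(C_4) - rank(d_4) = 19 - 13 = 6.
rank(im d_{4+1}) = 0.
rank H_4 = 6 - 0 = 6

6


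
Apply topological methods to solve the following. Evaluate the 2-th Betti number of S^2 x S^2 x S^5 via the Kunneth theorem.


Each S^d has Poincare polynomial 1 + t^d.
The product S^2 x S^2 x S^5 has Poincare polynomial prod(1+t^d_i).
Expanding: b_0=1, b_2=2, b_4=1, b_5=1, b_7=2, b_9=1.
b_2 = 2

2


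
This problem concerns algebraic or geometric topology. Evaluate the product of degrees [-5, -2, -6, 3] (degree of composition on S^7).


Degree is multiplicative: deg(composition) = product of degrees.
= (-5) * (-2) * (-6) * (3) = -180

-180


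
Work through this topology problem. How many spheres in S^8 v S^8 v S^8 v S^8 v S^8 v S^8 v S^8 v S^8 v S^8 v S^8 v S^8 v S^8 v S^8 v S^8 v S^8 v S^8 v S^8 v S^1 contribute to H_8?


For a wedge of spheres, H_k (k>0) is free on one generator per sphere of dimension k.
Spheres of dimension 8: count = 17.
b_8 = 17

17


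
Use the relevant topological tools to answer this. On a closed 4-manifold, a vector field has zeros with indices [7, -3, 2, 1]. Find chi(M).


Poincare-Hopf: chi(M) = sum of indices of zeros.
chi = (7) + (-3) + (2) + (1) = 7

7


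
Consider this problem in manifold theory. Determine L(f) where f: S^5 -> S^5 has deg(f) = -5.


On S^5: L(f) = tr(f_0*) + (-1)^5 tr(f_5*) = 1 + (-1)^5 * deg(f).
L(f) = 1 + (-1)^5 * -5 = 1 + 5 = 6

6


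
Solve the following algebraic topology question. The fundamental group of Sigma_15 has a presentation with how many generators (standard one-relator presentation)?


Standard presentation: pi_1(Sigma_g) = <a_1,b_1,...,a_g,b_g | [a_1,b_1]...[a_g,b_g] = 1>.
Number of generators = 2g = 2*15 = 30

30
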